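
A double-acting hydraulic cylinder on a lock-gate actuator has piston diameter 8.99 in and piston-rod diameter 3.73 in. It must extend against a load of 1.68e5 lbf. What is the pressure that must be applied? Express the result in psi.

Cap-side area A_cap = π/4 × (8.99 in)² = 63.48 in^2
P = F / A = 1.68e5 lbf / A

P ≈ 2650 psi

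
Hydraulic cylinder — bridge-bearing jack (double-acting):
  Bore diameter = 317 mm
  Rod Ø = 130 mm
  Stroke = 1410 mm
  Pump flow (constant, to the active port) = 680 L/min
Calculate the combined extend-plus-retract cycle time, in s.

Cap-side area A_cap = π/4 × (317 mm)² = 78920 mm^2
Rod-side annular area A_ann = π/4 × (317² − 130²) = 65650 mm^2
t_ext = A_cap·L/Q = 9.819 s
t_ret = A_ann·L/Q = 8.168 s
t_cycle = t_ext + t_ret

t ≈ 18.0 s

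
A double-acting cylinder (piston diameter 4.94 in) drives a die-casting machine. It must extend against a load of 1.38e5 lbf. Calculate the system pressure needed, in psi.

P ≈ 7200 psi

Cap-side area A_cap = π/4 × (4.94 in)² = 19.17 in^2
P = F / A = 1.38e5 lbf / A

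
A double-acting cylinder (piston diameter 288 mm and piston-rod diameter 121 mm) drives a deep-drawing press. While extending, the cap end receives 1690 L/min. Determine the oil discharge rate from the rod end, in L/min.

Cap-side area A_cap = π/4 × (288 mm)² = 65140 mm^2
Rod-side annular area A_ann = π/4 × (288² − 121²) = 53650 mm^2
Piston speed v = Q_in/A_cap; rod-end outflow Q_out = v × A_ann = Q_in × A_ann/A_cap.

Q_out ≈ 1390 L/min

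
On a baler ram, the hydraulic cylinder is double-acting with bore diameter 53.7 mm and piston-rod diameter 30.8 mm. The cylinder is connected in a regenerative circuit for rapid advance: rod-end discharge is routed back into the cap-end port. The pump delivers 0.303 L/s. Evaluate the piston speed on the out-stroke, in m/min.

v ≈ 24.4 m/min

In regeneration the rod-end outflow joins the pump flow into the cap end, so the net volume the pump must supply per unit advance equals the rod cross-section area.
Rod cross-section A_rod = π/4 × (30.8 mm)² = 745.1 mm^2
v = Q_pump / A_rod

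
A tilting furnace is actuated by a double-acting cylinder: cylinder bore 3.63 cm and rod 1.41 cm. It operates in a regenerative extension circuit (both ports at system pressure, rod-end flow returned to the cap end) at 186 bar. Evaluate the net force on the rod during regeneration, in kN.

With equal pressure on both faces, forces on the annular region cancel; the net push is pressure × rod cross-section.
Rod cross-section A_rod = π/4 × (1.41 cm)² = 1.561 cm^2
F = P × A_rod

F ≈ 2.90 kN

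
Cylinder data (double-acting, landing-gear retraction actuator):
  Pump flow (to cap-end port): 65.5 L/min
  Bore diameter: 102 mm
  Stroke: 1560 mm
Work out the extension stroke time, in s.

t ≈ 11.7 s

Cap-side area A_cap = π/4 × (102 mm)² = 8171 mm^2
Swept volume V = A × L; t = V / Q = A·L / Q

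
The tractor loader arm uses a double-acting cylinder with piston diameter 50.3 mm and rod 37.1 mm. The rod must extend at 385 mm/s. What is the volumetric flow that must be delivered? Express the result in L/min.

Q ≈ 45.9 L/min

Cap-side area A_cap = π/4 × (50.3 mm)² = 1987 mm^2
Q = A × v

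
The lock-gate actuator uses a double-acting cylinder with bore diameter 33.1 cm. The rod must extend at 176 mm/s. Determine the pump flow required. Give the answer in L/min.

Q ≈ 909 L/min

Cap-side area A_cap = π/4 × (33.1 cm)² = 860.5 cm^2
Q = A × v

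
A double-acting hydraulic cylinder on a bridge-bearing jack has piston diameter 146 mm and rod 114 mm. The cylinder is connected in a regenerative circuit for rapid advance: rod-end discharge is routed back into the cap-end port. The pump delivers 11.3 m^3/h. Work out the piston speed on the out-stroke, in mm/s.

In regeneration the rod-end outflow joins the pump flow into the cap end, so the net volume the pump must supply per unit advance equals the rod cross-section area.
Rod cross-section A_rod = π/4 × (114 mm)² = 10210 mm^2
v = Q_pump / A_rod

v ≈ 308 mm/s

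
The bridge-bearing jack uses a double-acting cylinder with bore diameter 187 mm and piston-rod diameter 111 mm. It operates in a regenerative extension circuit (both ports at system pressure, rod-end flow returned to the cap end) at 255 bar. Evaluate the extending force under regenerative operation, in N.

F ≈ 2.47e5 N

With equal pressure on both faces, forces on the annular region cancel; the net push is pressure × rod cross-section.
Rod cross-section A_rod = π/4 × (111 mm)² = 9677 mm^2
F = P × A_rod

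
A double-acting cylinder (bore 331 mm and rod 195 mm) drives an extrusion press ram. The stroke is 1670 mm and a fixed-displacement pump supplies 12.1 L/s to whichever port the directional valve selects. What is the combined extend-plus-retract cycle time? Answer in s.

t ≈ 19.6 s

Cap-side area A_cap = π/4 × (331 mm)² = 86050 mm^2
Rod-side annular area A_ann = π/4 × (331² − 195²) = 56180 mm^2
t_ext = A_cap·L/Q = 11.88 s
t_ret = A_ann·L/Q = 7.754 s
t_cycle = t_ext + t_ret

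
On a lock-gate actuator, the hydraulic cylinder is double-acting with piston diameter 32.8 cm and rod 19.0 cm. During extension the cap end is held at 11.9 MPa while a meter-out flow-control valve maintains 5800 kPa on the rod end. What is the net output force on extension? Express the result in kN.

Cap-side area A_cap = π/4 × (32.8 cm)² = 845.0 cm^2
Rod-side annular area A_ann = π/4 × (32.8² − 19.0²) = 561.4 cm^2
Net thrust = P_cap·A_cap − P_rod·A_ann = 1006 kN − 325.6 kN

F ≈ 680 kN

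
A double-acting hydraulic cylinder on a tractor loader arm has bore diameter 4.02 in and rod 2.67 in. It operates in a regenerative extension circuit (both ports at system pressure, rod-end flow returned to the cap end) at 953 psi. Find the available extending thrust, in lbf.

F ≈ 5340 lbf

With equal pressure on both faces, forces on the annular region cancel; the net push is pressure × rod cross-section.
Rod cross-section A_rod = π/4 × (2.67 in)² = 5.599 in^2
F = P × A_rod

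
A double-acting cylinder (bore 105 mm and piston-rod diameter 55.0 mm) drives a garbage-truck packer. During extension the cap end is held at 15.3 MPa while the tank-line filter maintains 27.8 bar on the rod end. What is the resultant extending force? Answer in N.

F ≈ 1.15e5 N

Cap-side area A_cap = π/4 × (105 mm)² = 8659 mm^2
Rod-side annular area A_ann = π/4 × (105² − 55.0²) = 6283 mm^2
Net thrust = P_cap·A_cap − P_rod·A_ann = 1.325e5 N − 17470 N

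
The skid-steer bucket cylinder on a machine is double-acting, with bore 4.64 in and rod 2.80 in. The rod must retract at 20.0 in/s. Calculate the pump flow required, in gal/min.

Q ≈ 55.9 gal/min

Rod-side annular area A_ann = π/4 × (4.64² − 2.80²) = 10.75 in^2
Q = A × v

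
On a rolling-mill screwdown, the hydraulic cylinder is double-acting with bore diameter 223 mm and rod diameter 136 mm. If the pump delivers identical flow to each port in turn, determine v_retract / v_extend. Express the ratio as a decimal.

v_ret/v_ext ≈ 1.59

Cap-side area A_cap = π/4 × (223 mm)² = 39060 mm^2
Rod-side annular area A_ann = π/4 × (223² − 136²) = 24530 mm^2
For equal Q, v ∝ 1/A, so v_ret/v_ext = A_cap/A_ann.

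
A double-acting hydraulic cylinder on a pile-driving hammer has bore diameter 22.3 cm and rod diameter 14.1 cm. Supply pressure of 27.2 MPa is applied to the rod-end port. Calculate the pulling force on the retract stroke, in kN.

F ≈ 638 kN

Rod-side annular area A_ann = π/4 × (22.3² − 14.1²) = 234.4 cm^2
On retraction the pressure acts on the annular area (bore minus rod).
F = P × A_ann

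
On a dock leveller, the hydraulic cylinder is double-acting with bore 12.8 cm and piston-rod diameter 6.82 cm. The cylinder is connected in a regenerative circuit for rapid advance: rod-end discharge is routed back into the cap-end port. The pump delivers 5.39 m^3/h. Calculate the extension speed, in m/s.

v ≈ 0.410 m/s

In regeneration the rod-end outflow joins the pump flow into the cap end, so the net volume the pump must supply per unit advance equals the rod cross-section area.
Rod cross-section A_rod = π/4 × (6.82 cm)² = 36.53 cm^2
v = Q_pump / A_rod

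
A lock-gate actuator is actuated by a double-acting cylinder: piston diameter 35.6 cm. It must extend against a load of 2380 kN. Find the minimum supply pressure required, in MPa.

P ≈ 23.9 MPa

Cap-side area A_cap = π/4 × (35.6 cm)² = 995.4 cm^2
P = F / A = 2380 kN / A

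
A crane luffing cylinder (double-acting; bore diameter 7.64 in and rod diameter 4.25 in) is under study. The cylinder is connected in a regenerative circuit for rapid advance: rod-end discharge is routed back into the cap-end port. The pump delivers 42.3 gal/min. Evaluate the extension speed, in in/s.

In regeneration the rod-end outflow joins the pump flow into the cap end, so the net volume the pump must supply per unit advance equals the rod cross-section area.
Rod cross-section A_rod = π/4 × (4.25 in)² = 14.19 in^2
v = Q_pump / A_rod

v ≈ 11.5 in/s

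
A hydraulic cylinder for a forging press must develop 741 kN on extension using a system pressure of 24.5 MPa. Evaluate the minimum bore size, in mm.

Extension force acts on the full piston face: F = P × (π/4)D².
D = √(4F / (πP)) = √(4 × 741 kN / (π × 24.5 MPa))

D ≈ 196 mm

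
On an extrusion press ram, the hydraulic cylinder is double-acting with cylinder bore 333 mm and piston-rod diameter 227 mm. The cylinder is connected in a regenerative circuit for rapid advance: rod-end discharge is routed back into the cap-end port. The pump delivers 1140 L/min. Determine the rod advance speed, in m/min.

v ≈ 28.2 m/min

In regeneration the rod-end outflow joins the pump flow into the cap end, so the net volume the pump must supply per unit advance equals the rod cross-section area.
Rod cross-section A_rod = π/4 × (227 mm)² = 40470 mm^2
v = Q_pump / A_rod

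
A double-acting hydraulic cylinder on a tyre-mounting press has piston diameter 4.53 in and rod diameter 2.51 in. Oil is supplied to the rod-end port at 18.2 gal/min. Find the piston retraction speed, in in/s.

Rod-side annular area A_ann = π/4 × (4.53² − 2.51²) = 11.17 in^2
Flow into the rod-end port fills the annular volume.
v = Q / A

v ≈ 6.27 in/s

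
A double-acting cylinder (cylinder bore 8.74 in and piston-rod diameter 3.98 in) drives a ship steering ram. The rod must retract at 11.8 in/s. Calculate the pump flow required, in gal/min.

Q ≈ 146 gal/min

Rod-side annular area A_ann = π/4 × (8.74² − 3.98²) = 47.55 in^2
Q = A × v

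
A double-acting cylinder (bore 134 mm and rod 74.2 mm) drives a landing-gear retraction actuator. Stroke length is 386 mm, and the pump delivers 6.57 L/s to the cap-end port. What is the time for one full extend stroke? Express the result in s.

Cap-side area A_cap = π/4 × (134 mm)² = 14100 mm^2
Swept volume V = A × L; t = V / Q = A·L / Q

t ≈ 0.829 s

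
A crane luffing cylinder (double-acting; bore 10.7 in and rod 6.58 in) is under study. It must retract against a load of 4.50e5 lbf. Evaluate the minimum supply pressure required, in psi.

P ≈ 8050 psi

Rod-side annular area A_ann = π/4 × (10.7² − 6.58²) = 55.92 in^2
Retraction: pressure acts on the annular area.
P = F / A = 4.50e5 lbf / A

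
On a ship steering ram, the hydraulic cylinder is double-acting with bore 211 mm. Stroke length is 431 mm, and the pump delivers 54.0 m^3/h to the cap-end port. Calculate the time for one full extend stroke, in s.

t ≈ 1.00 s

Cap-side area A_cap = π/4 × (211 mm)² = 34970 mm^2
Swept volume V = A × L; t = V / Q = A·L / Q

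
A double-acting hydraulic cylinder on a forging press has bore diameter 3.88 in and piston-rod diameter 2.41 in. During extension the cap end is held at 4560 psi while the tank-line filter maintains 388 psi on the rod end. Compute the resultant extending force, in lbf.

Cap-side area A_cap = π/4 × (3.88 in)² = 11.82 in^2
Rod-side annular area A_ann = π/4 × (3.88² − 2.41²) = 7.262 in^2
Net thrust = P_cap·A_cap − P_rod·A_ann = 53920 lbf − 2818 lbf

F ≈ 51100 lbf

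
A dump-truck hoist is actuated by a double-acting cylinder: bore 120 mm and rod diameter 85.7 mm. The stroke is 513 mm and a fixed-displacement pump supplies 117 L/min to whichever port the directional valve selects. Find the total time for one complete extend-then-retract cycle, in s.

Cap-side area A_cap = π/4 × (120 mm)² = 11310 mm^2
Rod-side annular area A_ann = π/4 × (120² − 85.7²) = 5541 mm^2
t_ext = A_cap·L/Q = 2.975 s
t_ret = A_ann·L/Q = 1.458 s
t_cycle = t_ext + t_ret

t ≈ 4.43 s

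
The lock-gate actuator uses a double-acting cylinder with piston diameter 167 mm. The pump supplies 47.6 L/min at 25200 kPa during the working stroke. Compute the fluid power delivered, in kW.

W ≈ 20.0 kW

Hydraulic power = P × Q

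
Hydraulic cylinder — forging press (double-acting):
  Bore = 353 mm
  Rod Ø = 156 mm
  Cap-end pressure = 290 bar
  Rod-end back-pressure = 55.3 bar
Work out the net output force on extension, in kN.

Cap-side area A_cap = π/4 × (353 mm)² = 97870 mm^2
Rod-side annular area A_ann = π/4 × (353² − 156²) = 78750 mm^2
Net thrust = P_cap·A_cap − P_rod·A_ann = 2838 kN − 435.5 kN

F ≈ 2400 kN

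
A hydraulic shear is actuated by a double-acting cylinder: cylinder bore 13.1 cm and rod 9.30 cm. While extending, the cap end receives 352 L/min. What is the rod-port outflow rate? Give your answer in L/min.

Q_out ≈ 175 L/min

Cap-side area A_cap = π/4 × (13.1 cm)² = 134.8 cm^2
Rod-side annular area A_ann = π/4 × (13.1² − 9.30²) = 66.85 cm^2
Piston speed v = Q_in/A_cap; rod-end outflow Q_out = v × A_ann = Q_in × A_ann/A_cap.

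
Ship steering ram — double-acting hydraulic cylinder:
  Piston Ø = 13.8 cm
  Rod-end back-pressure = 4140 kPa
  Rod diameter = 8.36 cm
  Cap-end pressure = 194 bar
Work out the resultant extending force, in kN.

Cap-side area A_cap = π/4 × (13.8 cm)² = 149.6 cm^2
Rod-side annular area A_ann = π/4 × (13.8² − 8.36²) = 94.68 cm^2
Net thrust = P_cap·A_cap − P_rod·A_ann = 290.2 kN − 39.20 kN

F ≈ 251 kN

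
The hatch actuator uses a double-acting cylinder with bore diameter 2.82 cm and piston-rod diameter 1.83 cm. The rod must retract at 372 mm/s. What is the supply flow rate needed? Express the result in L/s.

Rod-side annular area A_ann = π/4 × (2.82² − 1.83²) = 3.616 cm^2
Q = A × v

Q ≈ 0.134 L/s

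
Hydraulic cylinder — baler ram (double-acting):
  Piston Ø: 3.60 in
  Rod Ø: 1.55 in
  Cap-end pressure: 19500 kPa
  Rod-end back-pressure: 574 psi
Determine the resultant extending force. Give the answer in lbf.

Cap-side area A_cap = π/4 × (3.60 in)² = 10.18 in^2
Rod-side annular area A_ann = π/4 × (3.60² − 1.55²) = 8.292 in^2
Net thrust = P_cap·A_cap − P_rod·A_ann = 28790 lbf − 4760 lbf

F ≈ 24000 lbf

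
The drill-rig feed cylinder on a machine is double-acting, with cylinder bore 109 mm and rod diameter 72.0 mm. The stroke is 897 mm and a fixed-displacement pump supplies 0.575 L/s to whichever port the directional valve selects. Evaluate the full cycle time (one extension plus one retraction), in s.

t ≈ 22.8 s

Cap-side area A_cap = π/4 × (109 mm)² = 9331 mm^2
Rod-side annular area A_ann = π/4 × (109² − 72.0²) = 5260 mm^2
t_ext = A_cap·L/Q = 14.56 s
t_ret = A_ann·L/Q = 8.205 s
t_cycle = t_ext + t_ret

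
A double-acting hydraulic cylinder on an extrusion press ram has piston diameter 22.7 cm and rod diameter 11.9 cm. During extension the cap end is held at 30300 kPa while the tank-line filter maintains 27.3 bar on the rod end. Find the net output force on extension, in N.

F ≈ 1.15e6 N

Cap-side area A_cap = π/4 × (22.7 cm)² = 404.7 cm^2
Rod-side annular area A_ann = π/4 × (22.7² − 11.9²) = 293.5 cm^2
Net thrust = P_cap·A_cap − P_rod·A_ann = 1.226e6 N − 80120 N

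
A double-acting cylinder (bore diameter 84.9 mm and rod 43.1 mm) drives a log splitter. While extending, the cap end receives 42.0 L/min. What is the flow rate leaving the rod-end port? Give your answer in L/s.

Q_out ≈ 0.520 L/s

Cap-side area A_cap = π/4 × (84.9 mm)² = 5661 mm^2
Rod-side annular area A_ann = π/4 × (84.9² − 43.1²) = 4202 mm^2
Piston speed v = Q_in/A_cap; rod-end outflow Q_out = v × A_ann = Q_in × A_ann/A_cap.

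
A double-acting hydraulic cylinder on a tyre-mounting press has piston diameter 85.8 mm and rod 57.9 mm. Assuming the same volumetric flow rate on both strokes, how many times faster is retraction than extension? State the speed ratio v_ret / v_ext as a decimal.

v_ret/v_ext ≈ 1.84

Cap-side area A_cap = π/4 × (85.8 mm)² = 5782 mm^2
Rod-side annular area A_ann = π/4 × (85.8² − 57.9²) = 3149 mm^2
For equal Q, v ∝ 1/A, so v_ret/v_ext = A_cap/A_ann.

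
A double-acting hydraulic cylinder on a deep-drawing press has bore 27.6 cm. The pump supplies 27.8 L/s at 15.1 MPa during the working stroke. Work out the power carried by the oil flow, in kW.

W ≈ 420 kW

Hydraulic power = P × Q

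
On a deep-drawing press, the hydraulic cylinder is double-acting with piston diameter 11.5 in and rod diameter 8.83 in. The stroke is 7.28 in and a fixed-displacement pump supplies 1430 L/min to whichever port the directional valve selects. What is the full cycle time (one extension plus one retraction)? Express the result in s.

t ≈ 0.733 s

Cap-side area A_cap = π/4 × (11.5 in)² = 103.9 in^2
Rod-side annular area A_ann = π/4 × (11.5² − 8.83²) = 42.63 in^2
t_ext = A_cap·L/Q = 0.5199 s
t_ret = A_ann·L/Q = 0.2134 s
t_cycle = t_ext + t_ret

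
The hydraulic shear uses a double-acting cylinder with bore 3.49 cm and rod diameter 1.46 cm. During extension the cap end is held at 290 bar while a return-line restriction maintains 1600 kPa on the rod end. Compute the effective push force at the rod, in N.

F ≈ 26500 N

Cap-side area A_cap = π/4 × (3.49 cm)² = 9.566 cm^2
Rod-side annular area A_ann = π/4 × (3.49² − 1.46²) = 7.892 cm^2
Net thrust = P_cap·A_cap − P_rod·A_ann = 27740 N − 1263 N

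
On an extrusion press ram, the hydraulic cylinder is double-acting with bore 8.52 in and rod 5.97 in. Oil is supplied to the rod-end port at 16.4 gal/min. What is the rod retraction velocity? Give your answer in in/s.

v ≈ 2.18 in/s

Rod-side annular area A_ann = π/4 × (8.52² − 5.97²) = 29.02 in^2
Flow into the rod-end port fills the annular volume.
v = Q / A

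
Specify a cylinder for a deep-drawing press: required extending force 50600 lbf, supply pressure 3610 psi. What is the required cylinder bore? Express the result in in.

D ≈ 4.22 in

Extension force acts on the full piston face: F = P × (π/4)D².
D = √(4F / (πP)) = √(4 × 50600 lbf / (π × 3610 psi))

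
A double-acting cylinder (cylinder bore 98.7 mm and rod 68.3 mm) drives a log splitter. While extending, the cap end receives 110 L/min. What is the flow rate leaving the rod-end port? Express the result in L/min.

Cap-side area A_cap = π/4 × (98.7 mm)² = 7651 mm^2
Rod-side annular area A_ann = π/4 × (98.7² − 68.3²) = 3987 mm^2
Piston speed v = Q_in/A_cap; rod-end outflow Q_out = v × A_ann = Q_in × A_ann/A_cap.

Q_out ≈ 57.3 L/min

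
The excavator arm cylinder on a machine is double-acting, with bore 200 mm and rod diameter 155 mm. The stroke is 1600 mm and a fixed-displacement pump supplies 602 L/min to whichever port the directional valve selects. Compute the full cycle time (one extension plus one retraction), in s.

Cap-side area A_cap = π/4 × (200 mm)² = 31420 mm^2
Rod-side annular area A_ann = π/4 × (200² − 155²) = 12550 mm^2
t_ext = A_cap·L/Q = 5.010 s
t_ret = A_ann·L/Q = 2.001 s
t_cycle = t_ext + t_ret

t ≈ 7.01 s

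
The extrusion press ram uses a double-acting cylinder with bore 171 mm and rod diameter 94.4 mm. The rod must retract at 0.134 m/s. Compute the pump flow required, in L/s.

Q ≈ 2.14 L/s

Rod-side annular area A_ann = π/4 × (171² − 94.4²) = 15970 mm^2
Q = A × v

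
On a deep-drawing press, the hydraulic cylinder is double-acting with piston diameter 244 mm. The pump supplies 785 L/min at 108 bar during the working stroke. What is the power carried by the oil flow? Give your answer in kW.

W ≈ 141 kW

Hydraulic power = P × Q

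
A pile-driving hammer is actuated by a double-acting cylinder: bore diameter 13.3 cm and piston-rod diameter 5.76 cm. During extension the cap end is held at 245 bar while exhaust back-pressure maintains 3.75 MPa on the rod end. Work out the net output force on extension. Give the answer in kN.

F ≈ 298 kN

Cap-side area A_cap = π/4 × (13.3 cm)² = 138.9 cm^2
Rod-side annular area A_ann = π/4 × (13.3² − 5.76²) = 112.9 cm^2
Net thrust = P_cap·A_cap − P_rod·A_ann = 340.4 kN − 42.33 kN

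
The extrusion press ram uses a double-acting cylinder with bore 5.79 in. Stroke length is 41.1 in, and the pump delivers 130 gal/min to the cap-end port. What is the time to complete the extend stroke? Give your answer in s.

t ≈ 2.16 s

Cap-side area A_cap = π/4 × (5.79 in)² = 26.33 in^2
Swept volume V = A × L; t = V / Q = A·L / Q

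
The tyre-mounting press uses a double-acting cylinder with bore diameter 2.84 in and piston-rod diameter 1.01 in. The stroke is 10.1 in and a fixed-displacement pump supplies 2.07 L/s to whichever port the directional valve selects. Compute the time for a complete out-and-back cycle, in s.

t ≈ 0.949 s

Cap-side area A_cap = π/4 × (2.84 in)² = 6.335 in^2
Rod-side annular area A_ann = π/4 × (2.84² − 1.01²) = 5.534 in^2
t_ext = A_cap·L/Q = 0.5065 s
t_ret = A_ann·L/Q = 0.4424 s
t_cycle = t_ext + t_ret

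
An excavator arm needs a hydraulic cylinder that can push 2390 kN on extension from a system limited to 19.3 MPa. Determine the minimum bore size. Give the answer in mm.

D ≈ 397 mm

Extension force acts on the full piston face: F = P × (π/4)D².
D = √(4F / (πP)) = √(4 × 2390 kN / (π × 19.3 MPa))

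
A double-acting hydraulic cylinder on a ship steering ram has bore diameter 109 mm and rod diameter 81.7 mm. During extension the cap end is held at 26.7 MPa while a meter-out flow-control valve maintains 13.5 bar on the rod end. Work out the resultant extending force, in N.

F ≈ 2.44e5 N

Cap-side area A_cap = π/4 × (109 mm)² = 9331 mm^2
Rod-side annular area A_ann = π/4 × (109² − 81.7²) = 4089 mm^2
Net thrust = P_cap·A_cap − P_rod·A_ann = 2.491e5 N − 5520 N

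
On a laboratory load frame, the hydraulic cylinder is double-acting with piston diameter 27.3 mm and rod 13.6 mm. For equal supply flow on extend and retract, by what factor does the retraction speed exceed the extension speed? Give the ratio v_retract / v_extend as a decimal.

v_ret/v_ext ≈ 1.33

Cap-side area A_cap = π/4 × (27.3 mm)² = 585.3 mm^2
Rod-side annular area A_ann = π/4 × (27.3² − 13.6²) = 440.1 mm^2
For equal Q, v ∝ 1/A, so v_ret/v_ext = A_cap/A_ann.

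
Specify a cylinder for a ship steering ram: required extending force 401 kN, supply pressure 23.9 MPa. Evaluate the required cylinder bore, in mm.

D ≈ 146 mm

Extension force acts on the full piston face: F = P × (π/4)D².
D = √(4F / (πP)) = √(4 × 401 kN / (π × 23.9 MPa))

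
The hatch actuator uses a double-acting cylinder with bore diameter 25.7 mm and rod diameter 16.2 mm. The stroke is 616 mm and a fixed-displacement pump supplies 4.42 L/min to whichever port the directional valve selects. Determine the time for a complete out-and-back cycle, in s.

Cap-side area A_cap = π/4 × (25.7 mm)² = 518.7 mm^2
Rod-side annular area A_ann = π/4 × (25.7² − 16.2²) = 312.6 mm^2
t_ext = A_cap·L/Q = 4.338 s
t_ret = A_ann·L/Q = 2.614 s
t_cycle = t_ext + t_ret

t ≈ 6.95 s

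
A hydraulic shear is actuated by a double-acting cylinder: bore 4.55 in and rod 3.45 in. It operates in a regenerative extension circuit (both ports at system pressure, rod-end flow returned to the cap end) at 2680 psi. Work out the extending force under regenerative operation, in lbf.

F ≈ 25100 lbf

With equal pressure on both faces, forces on the annular region cancel; the net push is pressure × rod cross-section.
Rod cross-section A_rod = π/4 × (3.45 in)² = 9.348 in^2
F = P × A_rod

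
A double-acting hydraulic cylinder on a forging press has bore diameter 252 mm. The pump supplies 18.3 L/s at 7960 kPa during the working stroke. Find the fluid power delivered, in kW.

W ≈ 146 kW

Hydraulic power = P × Q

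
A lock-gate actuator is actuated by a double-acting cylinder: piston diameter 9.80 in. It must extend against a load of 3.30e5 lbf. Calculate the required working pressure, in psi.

Cap-side area A_cap = π/4 × (9.80 in)² = 75.43 in^2
P = F / A = 3.30e5 lbf / A

P ≈ 4370 psi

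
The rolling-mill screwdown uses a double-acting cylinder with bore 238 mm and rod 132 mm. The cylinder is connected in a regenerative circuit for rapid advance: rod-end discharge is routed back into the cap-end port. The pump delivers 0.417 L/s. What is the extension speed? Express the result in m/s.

In regeneration the rod-end outflow joins the pump flow into the cap end, so the net volume the pump must supply per unit advance equals the rod cross-section area.
Rod cross-section A_rod = π/4 × (132 mm)² = 13680 mm^2
v = Q_pump / A_rod

v ≈ 0.0305 m/s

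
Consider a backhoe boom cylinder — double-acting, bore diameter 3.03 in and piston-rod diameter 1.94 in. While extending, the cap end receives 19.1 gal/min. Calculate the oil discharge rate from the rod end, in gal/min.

Cap-side area A_cap = π/4 × (3.03 in)² = 7.211 in^2
Rod-side annular area A_ann = π/4 × (3.03² − 1.94²) = 4.255 in^2
Piston speed v = Q_in/A_cap; rod-end outflow Q_out = v × A_ann = Q_in × A_ann/A_cap.

Q_out ≈ 11.3 gal/min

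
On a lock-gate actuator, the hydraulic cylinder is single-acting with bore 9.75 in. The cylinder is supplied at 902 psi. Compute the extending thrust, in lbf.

F ≈ 67300 lbf

Cap-side area A_cap = π/4 × (9.75 in)² = 74.66 in^2
F = P × A_cap = 902 psi × A_cap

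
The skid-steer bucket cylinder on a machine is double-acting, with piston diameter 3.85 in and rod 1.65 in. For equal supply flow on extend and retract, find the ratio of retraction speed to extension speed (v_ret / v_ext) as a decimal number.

Cap-side area A_cap = π/4 × (3.85 in)² = 11.64 in^2
Rod-side annular area A_ann = π/4 × (3.85² − 1.65²) = 9.503 in^2
For equal Q, v ∝ 1/A, so v_ret/v_ext = A_cap/A_ann.

v_ret/v_ext ≈ 1.22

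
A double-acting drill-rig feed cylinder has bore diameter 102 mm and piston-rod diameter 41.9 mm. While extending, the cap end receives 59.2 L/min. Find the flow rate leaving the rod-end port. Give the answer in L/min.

Cap-side area A_cap = π/4 × (102 mm)² = 8171 mm^2
Rod-side annular area A_ann = π/4 × (102² − 41.9²) = 6792 mm^2
Piston speed v = Q_in/A_cap; rod-end outflow Q_out = v × A_ann = Q_in × A_ann/A_cap.

Q_out ≈ 49.2 L/min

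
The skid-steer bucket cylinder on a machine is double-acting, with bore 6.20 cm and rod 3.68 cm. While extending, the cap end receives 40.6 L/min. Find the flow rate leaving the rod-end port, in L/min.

Cap-side area A_cap = π/4 × (6.20 cm)² = 30.19 cm^2
Rod-side annular area A_ann = π/4 × (6.20² − 3.68²) = 19.55 cm^2
Piston speed v = Q_in/A_cap; rod-end outflow Q_out = v × A_ann = Q_in × A_ann/A_cap.

Q_out ≈ 26.3 L/min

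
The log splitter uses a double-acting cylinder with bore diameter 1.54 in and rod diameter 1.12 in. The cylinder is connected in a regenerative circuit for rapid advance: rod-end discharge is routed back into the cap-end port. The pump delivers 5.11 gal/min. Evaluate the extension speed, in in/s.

v ≈ 20.0 in/s

In regeneration the rod-end outflow joins the pump flow into the cap end, so the net volume the pump must supply per unit advance equals the rod cross-section area.
Rod cross-section A_rod = π/4 × (1.12 in)² = 0.9852 in^2
v = Q_pump / A_rod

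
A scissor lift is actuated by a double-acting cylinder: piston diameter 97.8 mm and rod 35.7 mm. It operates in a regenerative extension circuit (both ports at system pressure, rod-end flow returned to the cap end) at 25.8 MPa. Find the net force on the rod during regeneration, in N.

With equal pressure on both faces, forces on the annular region cancel; the net push is pressure × rod cross-section.
Rod cross-section A_rod = π/4 × (35.7 mm)² = 1001 mm^2
F = P × A_rod

F ≈ 25800 N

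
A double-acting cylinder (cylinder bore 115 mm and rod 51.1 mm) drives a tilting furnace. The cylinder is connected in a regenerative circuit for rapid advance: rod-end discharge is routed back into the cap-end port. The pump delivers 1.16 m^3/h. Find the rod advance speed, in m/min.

In regeneration the rod-end outflow joins the pump flow into the cap end, so the net volume the pump must supply per unit advance equals the rod cross-section area.
Rod cross-section A_rod = π/4 × (51.1 mm)² = 2051 mm^2
v = Q_pump / A_rod

v ≈ 9.43 m/min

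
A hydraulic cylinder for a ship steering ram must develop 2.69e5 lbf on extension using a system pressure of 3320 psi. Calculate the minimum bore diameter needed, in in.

D ≈ 10.2 in

Extension force acts on the full piston face: F = P × (π/4)D².
D = √(4F / (πP)) = √(4 × 2.69e5 lbf / (π × 3320 psi))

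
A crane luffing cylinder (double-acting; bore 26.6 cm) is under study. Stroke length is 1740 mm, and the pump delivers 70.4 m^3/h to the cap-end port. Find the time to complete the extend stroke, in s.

Cap-side area A_cap = π/4 × (26.6 cm)² = 555.7 cm^2
Swept volume V = A × L; t = V / Q = A·L / Q

t ≈ 4.94 s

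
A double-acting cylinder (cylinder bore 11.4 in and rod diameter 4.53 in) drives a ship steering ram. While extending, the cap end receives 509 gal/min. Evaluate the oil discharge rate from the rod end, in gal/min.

Cap-side area A_cap = π/4 × (11.4 in)² = 102.1 in^2
Rod-side annular area A_ann = π/4 × (11.4² − 4.53²) = 85.95 in^2
Piston speed v = Q_in/A_cap; rod-end outflow Q_out = v × A_ann = Q_in × A_ann/A_cap.

Q_out ≈ 429 gal/min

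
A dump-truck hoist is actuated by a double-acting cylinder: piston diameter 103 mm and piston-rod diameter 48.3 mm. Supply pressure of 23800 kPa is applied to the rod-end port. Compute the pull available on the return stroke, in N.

F ≈ 1.55e5 N

Rod-side annular area A_ann = π/4 × (103² − 48.3²) = 6500 mm^2
On retraction the pressure acts on the annular area (bore minus rod).
F = P × A_ann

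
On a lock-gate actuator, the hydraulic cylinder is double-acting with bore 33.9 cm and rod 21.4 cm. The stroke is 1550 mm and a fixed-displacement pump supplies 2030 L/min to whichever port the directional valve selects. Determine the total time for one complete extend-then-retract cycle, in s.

t ≈ 6.62 s

Cap-side area A_cap = π/4 × (33.9 cm)² = 902.6 cm^2
Rod-side annular area A_ann = π/4 × (33.9² − 21.4²) = 542.9 cm^2
t_ext = A_cap·L/Q = 4.135 s
t_ret = A_ann·L/Q = 2.487 s
t_cycle = t_ext + t_ret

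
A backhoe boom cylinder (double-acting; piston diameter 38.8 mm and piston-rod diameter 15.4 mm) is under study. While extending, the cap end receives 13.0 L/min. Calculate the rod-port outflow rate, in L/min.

Q_out ≈ 11.0 L/min

Cap-side area A_cap = π/4 × (38.8 mm)² = 1182 mm^2
Rod-side annular area A_ann = π/4 × (38.8² − 15.4²) = 996.1 mm^2
Piston speed v = Q_in/A_cap; rod-end outflow Q_out = v × A_ann = Q_in × A_ann/A_cap.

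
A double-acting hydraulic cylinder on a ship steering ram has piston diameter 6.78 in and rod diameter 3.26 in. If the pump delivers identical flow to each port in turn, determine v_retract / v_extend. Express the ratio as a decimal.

Cap-side area A_cap = π/4 × (6.78 in)² = 36.10 in^2
Rod-side annular area A_ann = π/4 × (6.78² − 3.26²) = 27.76 in^2
For equal Q, v ∝ 1/A, so v_ret/v_ext = A_cap/A_ann.

v_ret/v_ext ≈ 1.30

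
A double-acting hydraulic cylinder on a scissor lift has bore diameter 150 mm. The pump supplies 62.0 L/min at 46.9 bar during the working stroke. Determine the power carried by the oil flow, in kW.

W ≈ 4.85 kW

Hydraulic power = P × Q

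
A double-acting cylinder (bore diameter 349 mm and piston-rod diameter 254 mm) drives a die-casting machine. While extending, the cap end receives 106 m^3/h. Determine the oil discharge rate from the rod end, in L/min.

Cap-side area A_cap = π/4 × (349 mm)² = 95660 mm^2
Rod-side annular area A_ann = π/4 × (349² − 254²) = 44990 mm^2
Piston speed v = Q_in/A_cap; rod-end outflow Q_out = v × A_ann = Q_in × A_ann/A_cap.

Q_out ≈ 831 L/min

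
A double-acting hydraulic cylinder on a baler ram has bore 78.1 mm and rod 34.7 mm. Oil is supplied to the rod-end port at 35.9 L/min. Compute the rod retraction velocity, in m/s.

v ≈ 0.156 m/s

Rod-side annular area A_ann = π/4 × (78.1² − 34.7²) = 3845 mm^2
Flow into the rod-end port fills the annular volume.
v = Q / A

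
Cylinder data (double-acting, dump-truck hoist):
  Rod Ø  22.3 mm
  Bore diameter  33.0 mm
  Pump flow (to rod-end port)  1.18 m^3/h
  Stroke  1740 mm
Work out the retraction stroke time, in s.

Rod-side annular area A_ann = π/4 × (33.0² − 22.3²) = 464.7 mm^2
Swept volume V = A × L; t = V / Q = A·L / Q

t ≈ 2.47 s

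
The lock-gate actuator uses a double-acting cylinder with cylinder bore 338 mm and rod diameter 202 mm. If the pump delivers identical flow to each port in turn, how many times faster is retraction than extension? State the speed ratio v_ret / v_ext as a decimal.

v_ret/v_ext ≈ 1.56

Cap-side area A_cap = π/4 × (338 mm)² = 89730 mm^2
Rod-side annular area A_ann = π/4 × (338² − 202²) = 57680 mm^2
For equal Q, v ∝ 1/A, so v_ret/v_ext = A_cap/A_ann.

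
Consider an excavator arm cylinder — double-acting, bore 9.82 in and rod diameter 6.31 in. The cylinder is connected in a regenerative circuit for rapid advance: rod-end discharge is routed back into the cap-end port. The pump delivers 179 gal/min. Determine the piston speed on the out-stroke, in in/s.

v ≈ 22.0 in/s

In regeneration the rod-end outflow joins the pump flow into the cap end, so the net volume the pump must supply per unit advance equals the rod cross-section area.
Rod cross-section A_rod = π/4 × (6.31 in)² = 31.27 in^2
v = Q_pump / A_rod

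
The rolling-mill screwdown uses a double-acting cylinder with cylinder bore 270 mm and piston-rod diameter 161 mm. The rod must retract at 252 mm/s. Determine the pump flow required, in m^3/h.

Rod-side annular area A_ann = π/4 × (270² − 161²) = 36900 mm^2
Q = A × v

Q ≈ 33.5 m^3/h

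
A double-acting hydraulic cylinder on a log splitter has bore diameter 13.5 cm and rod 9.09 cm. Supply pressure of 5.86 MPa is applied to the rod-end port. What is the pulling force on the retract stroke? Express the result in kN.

Rod-side annular area A_ann = π/4 × (13.5² − 9.09²) = 78.24 cm^2
On retraction the pressure acts on the annular area (bore minus rod).
F = P × A_ann

F ≈ 45.9 kN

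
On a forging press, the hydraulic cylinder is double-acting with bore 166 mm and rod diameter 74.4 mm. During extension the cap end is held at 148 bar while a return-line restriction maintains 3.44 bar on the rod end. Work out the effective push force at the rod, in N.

Cap-side area A_cap = π/4 × (166 mm)² = 21640 mm^2
Rod-side annular area A_ann = π/4 × (166² − 74.4²) = 17290 mm^2
Net thrust = P_cap·A_cap − P_rod·A_ann = 3.203e5 N − 5949 N

F ≈ 3.14e5 N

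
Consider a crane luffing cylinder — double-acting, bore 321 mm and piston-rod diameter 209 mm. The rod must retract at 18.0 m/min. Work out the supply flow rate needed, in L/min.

Q ≈ 839 L/min

Rod-side annular area A_ann = π/4 × (321² − 209²) = 46620 mm^2
Q = A × v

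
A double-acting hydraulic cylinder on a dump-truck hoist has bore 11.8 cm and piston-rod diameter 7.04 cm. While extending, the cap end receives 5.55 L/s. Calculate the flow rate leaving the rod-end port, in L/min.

Cap-side area A_cap = π/4 × (11.8 cm)² = 109.4 cm^2
Rod-side annular area A_ann = π/4 × (11.8² − 7.04²) = 70.43 cm^2
Piston speed v = Q_in/A_cap; rod-end outflow Q_out = v × A_ann = Q_in × A_ann/A_cap.

Q_out ≈ 214 L/min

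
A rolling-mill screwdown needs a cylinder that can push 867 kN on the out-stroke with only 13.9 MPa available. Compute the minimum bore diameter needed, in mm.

D ≈ 282 mm

Extension force acts on the full piston face: F = P × (π/4)D².
D = √(4F / (πP)) = √(4 × 867 kN / (π × 13.9 MPa))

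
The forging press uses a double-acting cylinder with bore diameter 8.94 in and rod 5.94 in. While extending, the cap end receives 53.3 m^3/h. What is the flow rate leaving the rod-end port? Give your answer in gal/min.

Cap-side area A_cap = π/4 × (8.94 in)² = 62.77 in^2
Rod-side annular area A_ann = π/4 × (8.94² − 5.94²) = 35.06 in^2
Piston speed v = Q_in/A_cap; rod-end outflow Q_out = v × A_ann = Q_in × A_ann/A_cap.

Q_out ≈ 131 gal/min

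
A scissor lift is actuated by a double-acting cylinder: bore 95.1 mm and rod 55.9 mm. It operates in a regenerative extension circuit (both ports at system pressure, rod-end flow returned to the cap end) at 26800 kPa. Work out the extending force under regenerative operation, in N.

With equal pressure on both faces, forces on the annular region cancel; the net push is pressure × rod cross-section.
Rod cross-section A_rod = π/4 × (55.9 mm)² = 2454 mm^2
F = P × A_rod

F ≈ 65800 N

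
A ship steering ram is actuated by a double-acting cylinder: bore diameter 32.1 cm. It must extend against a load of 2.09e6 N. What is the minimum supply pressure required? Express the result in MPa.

P ≈ 25.8 MPa

Cap-side area A_cap = π/4 × (32.1 cm)² = 809.3 cm^2
P = F / A = 2.09e6 N / A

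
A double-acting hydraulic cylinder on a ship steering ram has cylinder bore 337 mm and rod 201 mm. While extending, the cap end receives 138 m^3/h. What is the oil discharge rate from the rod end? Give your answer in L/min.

Cap-side area A_cap = π/4 × (337 mm)² = 89200 mm^2
Rod-side annular area A_ann = π/4 × (337² − 201²) = 57470 mm^2
Piston speed v = Q_in/A_cap; rod-end outflow Q_out = v × A_ann = Q_in × A_ann/A_cap.

Q_out ≈ 1480 L/min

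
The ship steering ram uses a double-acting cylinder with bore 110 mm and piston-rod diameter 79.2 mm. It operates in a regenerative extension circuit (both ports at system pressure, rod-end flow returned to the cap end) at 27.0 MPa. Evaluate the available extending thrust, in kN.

With equal pressure on both faces, forces on the annular region cancel; the net push is pressure × rod cross-section.
Rod cross-section A_rod = π/4 × (79.2 mm)² = 4927 mm^2
F = P × A_rod

F ≈ 133 kN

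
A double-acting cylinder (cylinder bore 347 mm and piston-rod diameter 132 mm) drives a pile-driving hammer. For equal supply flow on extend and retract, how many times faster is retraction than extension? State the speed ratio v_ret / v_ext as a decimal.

Cap-side area A_cap = π/4 × (347 mm)² = 94570 mm^2
Rod-side annular area A_ann = π/4 × (347² − 132²) = 80880 mm^2
For equal Q, v ∝ 1/A, so v_ret/v_ext = A_cap/A_ann.

v_ret/v_ext ≈ 1.17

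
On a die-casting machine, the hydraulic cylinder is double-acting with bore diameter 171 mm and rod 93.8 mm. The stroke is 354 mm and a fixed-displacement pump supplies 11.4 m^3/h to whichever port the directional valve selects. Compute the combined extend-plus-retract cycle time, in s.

t ≈ 4.36 s

Cap-side area A_cap = π/4 × (171 mm)² = 22970 mm^2
Rod-side annular area A_ann = π/4 × (171² − 93.8²) = 16060 mm^2
t_ext = A_cap·L/Q = 2.567 s
t_ret = A_ann·L/Q = 1.795 s
t_cycle = t_ext + t_ret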